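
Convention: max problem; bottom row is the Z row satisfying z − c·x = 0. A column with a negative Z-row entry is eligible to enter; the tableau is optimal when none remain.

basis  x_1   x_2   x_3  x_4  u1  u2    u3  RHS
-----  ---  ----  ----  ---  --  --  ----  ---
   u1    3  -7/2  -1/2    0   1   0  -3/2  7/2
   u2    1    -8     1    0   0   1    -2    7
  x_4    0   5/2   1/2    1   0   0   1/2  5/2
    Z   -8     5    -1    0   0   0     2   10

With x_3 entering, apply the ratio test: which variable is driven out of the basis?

Column x_3 entries and ratios — u1: -1/2 ≤ 0, skip; u2: 7/1 = 7; x_4: (5/2)/(1/2) = 5.
Smallest ratio is 5 in the row of x_4, so x_4 leaves.

x_4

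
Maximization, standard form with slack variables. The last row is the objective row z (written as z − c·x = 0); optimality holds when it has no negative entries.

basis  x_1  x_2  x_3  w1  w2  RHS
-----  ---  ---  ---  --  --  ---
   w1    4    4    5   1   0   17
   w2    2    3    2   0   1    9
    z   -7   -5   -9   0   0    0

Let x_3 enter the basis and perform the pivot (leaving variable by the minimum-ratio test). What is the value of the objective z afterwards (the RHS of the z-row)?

Ratio test on column x_3 — row 1: 17/5 = 17/5; row 2: 9/2 = 9/2. Minimum is 17/5 at row 1 (w1 leaves); pivot element 5.
Pivot on row 1; the z-row RHS becomes 0 − (-9)·(17/5) = 153/5.

153/5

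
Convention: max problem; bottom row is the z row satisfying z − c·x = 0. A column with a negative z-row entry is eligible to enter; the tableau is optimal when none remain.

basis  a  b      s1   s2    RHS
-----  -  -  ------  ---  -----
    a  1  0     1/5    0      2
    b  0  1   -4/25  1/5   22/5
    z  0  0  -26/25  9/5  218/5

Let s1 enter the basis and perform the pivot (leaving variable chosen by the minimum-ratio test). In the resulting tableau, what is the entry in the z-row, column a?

Ratio test on column s1 — row 1: 2/(1/5) = 10; row 2: entry -4/25 ≤ 0. Minimum is 10 at row 1 (a leaves); pivot element 1/5.
Divide row 1 by 1/5; eliminate column s1 from the other rows.
z-row update in column a: 0 − (-26/25)·5 = 26/5.

26/5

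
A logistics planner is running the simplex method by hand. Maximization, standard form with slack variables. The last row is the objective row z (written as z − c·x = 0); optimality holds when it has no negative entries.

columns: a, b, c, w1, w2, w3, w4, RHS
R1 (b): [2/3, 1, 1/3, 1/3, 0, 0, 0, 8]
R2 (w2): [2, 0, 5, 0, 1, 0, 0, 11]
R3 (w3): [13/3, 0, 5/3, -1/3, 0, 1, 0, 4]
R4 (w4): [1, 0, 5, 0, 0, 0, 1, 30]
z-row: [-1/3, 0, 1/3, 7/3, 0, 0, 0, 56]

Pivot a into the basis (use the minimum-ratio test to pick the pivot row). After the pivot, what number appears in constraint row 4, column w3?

Ratio test on column a — row 1: 8/(2/3) = 12; row 2: 11/2 = 11/2; row 3: 4/(13/3) = 12/13; row 4: 30/1 = 30. Minimum is 12/13 at row 3 (w3 leaves); pivot element 13/3.
Divide row 3 by 13/3; eliminate column a from the other rows.
Row 4 update in column w3: 0 − 1·(3/13) = -3/13.

-3/13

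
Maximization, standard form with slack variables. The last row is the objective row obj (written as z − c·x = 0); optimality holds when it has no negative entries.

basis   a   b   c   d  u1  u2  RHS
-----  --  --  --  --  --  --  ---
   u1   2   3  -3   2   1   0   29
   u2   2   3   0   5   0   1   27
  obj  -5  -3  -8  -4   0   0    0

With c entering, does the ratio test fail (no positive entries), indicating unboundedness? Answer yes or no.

Every constraint-row entry in column c is ≤ 0, so increasing c is unbounded.

yes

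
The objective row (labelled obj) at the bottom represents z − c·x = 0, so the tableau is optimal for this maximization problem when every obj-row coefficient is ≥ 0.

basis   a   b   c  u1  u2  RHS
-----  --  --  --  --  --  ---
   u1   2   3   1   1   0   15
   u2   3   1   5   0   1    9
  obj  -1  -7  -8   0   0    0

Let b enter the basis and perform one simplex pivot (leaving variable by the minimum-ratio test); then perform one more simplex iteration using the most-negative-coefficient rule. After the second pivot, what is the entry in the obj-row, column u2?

17/14

Ratio test on column b — row 1: 15/3 = 5; row 2: 9/1 = 9. Minimum is 5 at row 1 (u1 leaves); pivot element 3.
Divide row 1 by 3; eliminate column b from the other rows.
Second iteration: most negative obj-row entry is -17/3 in column c, so c enters.
Ratio test on column c — row 1: 5/(1/3) = 15; row 2: 4/(14/3) = 6/7. Minimum is 6/7 at row 2 (u2 leaves); pivot element 14/3.
Divide row 2 by 14/3; eliminate column c from the other rows.
After both pivots, the entry at the obj-row, column u2 is 17/14.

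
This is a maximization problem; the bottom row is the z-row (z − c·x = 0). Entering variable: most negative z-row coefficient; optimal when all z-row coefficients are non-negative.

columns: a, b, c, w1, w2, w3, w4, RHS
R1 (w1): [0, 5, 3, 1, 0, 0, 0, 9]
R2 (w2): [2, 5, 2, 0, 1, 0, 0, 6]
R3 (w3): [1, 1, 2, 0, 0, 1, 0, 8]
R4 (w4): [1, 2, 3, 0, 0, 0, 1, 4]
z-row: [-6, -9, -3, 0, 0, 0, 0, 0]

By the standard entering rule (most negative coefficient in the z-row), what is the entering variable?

b

Negative z-row entries: a: -6, b: -9, c: -3.
The most negative is -9 in column b, so b enters.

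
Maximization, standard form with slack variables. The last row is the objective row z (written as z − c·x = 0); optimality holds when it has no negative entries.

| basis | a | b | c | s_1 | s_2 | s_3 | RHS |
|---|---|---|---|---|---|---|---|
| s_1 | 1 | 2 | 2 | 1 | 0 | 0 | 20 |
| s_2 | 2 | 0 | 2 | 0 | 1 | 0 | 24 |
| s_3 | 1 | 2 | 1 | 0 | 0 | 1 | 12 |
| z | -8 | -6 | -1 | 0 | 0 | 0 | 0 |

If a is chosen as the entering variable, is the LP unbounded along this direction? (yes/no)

no

Column a has positive entries in row(s) 1, 2, 3, so the ratio test bounds it — not unbounded.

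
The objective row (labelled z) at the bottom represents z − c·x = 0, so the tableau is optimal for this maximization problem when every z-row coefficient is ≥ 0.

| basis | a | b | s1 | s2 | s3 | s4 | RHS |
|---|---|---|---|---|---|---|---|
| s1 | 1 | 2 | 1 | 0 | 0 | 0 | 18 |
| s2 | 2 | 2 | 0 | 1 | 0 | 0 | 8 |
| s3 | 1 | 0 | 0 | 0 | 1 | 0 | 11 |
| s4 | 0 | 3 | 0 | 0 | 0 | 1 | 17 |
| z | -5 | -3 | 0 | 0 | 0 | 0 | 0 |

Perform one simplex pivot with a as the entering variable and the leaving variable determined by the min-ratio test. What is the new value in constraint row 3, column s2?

Ratio test on column a — row 1: 18/1 = 18; row 2: 8/2 = 4; row 3: 11/1 = 11; row 4: entry 0 ≤ 0. Minimum is 4 at row 2 (s2 leaves); pivot element 2.
Divide row 2 by 2; eliminate column a from the other rows.
Row 3 update in column s2: 0 − 1·(1/2) = -1/2.

-1/2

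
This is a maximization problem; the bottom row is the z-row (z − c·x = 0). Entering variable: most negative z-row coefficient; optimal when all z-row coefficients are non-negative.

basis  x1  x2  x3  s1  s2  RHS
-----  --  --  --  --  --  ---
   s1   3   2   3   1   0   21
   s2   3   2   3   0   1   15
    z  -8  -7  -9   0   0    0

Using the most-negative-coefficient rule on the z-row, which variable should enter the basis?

x3

Negative z-row entries: x1: -8, x2: -7, x3: -9.
The most negative is -9 in column x3, so x3 enters.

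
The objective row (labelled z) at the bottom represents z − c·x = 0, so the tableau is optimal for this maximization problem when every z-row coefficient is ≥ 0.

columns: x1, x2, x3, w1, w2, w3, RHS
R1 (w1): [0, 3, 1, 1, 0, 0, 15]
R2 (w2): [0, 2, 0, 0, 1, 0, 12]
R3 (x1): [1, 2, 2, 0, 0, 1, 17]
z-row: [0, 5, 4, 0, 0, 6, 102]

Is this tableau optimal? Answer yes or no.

Every z-row coefficient is ≥ 0, so the tableau is optimal.

yes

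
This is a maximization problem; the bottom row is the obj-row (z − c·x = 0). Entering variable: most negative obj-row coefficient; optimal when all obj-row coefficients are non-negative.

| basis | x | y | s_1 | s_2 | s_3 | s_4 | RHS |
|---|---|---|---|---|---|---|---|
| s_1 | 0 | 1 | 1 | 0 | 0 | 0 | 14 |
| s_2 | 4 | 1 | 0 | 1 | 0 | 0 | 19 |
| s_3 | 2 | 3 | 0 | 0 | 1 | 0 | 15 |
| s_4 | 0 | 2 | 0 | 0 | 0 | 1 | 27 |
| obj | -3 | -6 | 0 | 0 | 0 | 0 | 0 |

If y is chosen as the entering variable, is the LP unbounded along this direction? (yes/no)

Column y has positive entries in row(s) 1, 2, 3, 4, so the ratio test bounds it — not unbounded.

no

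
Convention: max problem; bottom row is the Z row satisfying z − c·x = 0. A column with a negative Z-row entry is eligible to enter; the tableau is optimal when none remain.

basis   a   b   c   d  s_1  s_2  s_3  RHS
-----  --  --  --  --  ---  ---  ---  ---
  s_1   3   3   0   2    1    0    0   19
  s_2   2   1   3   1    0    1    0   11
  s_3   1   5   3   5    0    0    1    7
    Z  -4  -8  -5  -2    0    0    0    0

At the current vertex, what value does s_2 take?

11

s_2 is basic (row 2); its value is the RHS of that row, 11.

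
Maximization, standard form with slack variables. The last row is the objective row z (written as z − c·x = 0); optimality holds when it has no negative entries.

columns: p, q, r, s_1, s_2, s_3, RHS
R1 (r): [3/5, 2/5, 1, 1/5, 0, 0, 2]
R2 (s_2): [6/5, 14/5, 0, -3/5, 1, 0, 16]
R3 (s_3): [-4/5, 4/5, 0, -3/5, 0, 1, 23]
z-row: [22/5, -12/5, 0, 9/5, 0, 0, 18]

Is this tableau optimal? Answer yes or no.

The z-row has a negative entry -12/5 in column q, so it is not optimal.

no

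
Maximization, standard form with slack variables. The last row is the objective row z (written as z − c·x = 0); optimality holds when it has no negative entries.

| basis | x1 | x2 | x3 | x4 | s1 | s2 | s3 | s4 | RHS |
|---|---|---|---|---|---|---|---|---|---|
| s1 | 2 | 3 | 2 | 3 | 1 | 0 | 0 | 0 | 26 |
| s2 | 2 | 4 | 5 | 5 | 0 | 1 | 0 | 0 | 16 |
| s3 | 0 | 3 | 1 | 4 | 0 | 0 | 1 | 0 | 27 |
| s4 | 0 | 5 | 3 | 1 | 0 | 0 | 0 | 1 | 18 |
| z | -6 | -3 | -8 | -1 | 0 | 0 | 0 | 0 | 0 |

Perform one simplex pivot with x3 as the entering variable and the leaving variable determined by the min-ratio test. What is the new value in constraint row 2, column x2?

Ratio test on column x3 — row 1: 26/2 = 13; row 2: 16/5 = 16/5; row 3: 27/1 = 27; row 4: 18/3 = 6. Minimum is 16/5 at row 2 (s2 leaves); pivot element 5.
Divide row 2 by 5; eliminate column x3 from the other rows.
In the new row 2, the x2 entry is the old entry divided by the pivot: 4/5 = 4/5.

4/5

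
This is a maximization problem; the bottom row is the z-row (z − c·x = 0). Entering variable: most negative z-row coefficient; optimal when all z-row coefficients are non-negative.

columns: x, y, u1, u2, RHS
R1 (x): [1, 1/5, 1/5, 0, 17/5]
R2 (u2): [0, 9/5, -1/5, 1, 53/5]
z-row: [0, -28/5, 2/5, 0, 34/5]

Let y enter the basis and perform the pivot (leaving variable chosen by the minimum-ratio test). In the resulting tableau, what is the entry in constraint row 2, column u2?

Ratio test on column y — row 1: (17/5)/(1/5) = 17; row 2: (53/5)/(9/5) = 53/9. Minimum is 53/9 at row 2 (u2 leaves); pivot element 9/5.
Divide row 2 by 9/5; eliminate column y from the other rows.
In the new row 2, the u2 entry is the old entry divided by the pivot: 1/(9/5) = 5/9.

5/9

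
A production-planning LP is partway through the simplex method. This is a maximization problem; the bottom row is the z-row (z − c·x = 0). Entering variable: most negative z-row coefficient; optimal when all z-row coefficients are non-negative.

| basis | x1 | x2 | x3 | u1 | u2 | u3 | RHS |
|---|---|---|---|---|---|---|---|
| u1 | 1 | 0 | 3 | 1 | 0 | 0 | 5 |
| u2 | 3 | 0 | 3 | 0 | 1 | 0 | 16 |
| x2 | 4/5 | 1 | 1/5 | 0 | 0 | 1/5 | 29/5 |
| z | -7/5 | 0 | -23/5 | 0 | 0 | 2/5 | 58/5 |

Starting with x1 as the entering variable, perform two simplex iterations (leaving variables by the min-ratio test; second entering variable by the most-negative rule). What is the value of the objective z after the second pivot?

289/15

Ratio test on column x1 — row 1: 5/1 = 5; row 2: 16/3 = 16/3; row 3: (29/5)/(4/5) = 29/4. Minimum is 5 at row 1 (u1 leaves); pivot element 1.
Pivot on row 1; the z-row RHS becomes 58/5 − (-7/5)·5 = 93/5.
Next entering variable (most negative z-row entry -2/5): x3.
Ratio test on column x3 — row 1: 5/3 = 5/3; row 2: entry -6 ≤ 0; row 3: entry -11/5 ≤ 0. Minimum is 5/3 at row 1 (x1 leaves); pivot element 3.
After the second pivot the z-row RHS is 93/5 − (-2/5)·(5/3) = 289/15.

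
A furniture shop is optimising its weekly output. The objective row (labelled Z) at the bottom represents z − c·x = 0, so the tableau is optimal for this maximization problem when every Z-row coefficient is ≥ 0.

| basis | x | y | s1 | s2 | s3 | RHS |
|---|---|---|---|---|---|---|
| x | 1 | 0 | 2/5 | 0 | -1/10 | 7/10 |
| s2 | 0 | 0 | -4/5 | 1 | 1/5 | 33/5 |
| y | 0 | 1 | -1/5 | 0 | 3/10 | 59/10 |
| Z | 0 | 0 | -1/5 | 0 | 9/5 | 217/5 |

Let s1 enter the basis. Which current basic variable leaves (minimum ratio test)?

x

Column s1 entries and ratios — x: (7/10)/(2/5) = 7/4; s2: -4/5 ≤ 0, skip; y: -1/5 ≤ 0, skip.
Smallest ratio is 7/4 in the row of x, so x leaves.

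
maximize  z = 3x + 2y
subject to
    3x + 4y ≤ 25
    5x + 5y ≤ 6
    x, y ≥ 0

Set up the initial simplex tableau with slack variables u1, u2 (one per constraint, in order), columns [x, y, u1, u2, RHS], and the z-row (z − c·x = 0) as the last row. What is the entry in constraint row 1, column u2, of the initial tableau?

Slack u2 belongs to constraint 2; its column is the unit vector e_2, so the entry in row 1 is 0.

0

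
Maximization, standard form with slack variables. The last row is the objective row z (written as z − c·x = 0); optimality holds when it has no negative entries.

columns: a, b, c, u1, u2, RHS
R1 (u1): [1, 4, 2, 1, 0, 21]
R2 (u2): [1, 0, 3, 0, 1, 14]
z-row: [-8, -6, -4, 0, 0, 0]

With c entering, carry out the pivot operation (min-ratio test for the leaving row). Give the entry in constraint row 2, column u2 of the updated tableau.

1/3

Ratio test on column c — row 1: 21/2 = 21/2; row 2: 14/3 = 14/3. Minimum is 14/3 at row 2 (u2 leaves); pivot element 3.
Divide row 2 by 3; eliminate column c from the other rows.
In the new row 2, the u2 entry is the old entry divided by the pivot: 1/3 = 1/3.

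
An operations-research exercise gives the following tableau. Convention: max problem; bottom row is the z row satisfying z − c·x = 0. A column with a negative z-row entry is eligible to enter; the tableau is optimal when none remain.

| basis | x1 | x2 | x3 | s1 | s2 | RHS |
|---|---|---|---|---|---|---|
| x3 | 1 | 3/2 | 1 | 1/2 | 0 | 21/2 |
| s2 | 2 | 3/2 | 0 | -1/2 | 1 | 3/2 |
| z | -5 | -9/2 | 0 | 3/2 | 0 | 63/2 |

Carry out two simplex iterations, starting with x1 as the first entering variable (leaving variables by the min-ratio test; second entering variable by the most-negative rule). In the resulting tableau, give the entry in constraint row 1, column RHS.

9

Ratio test on column x1 — row 1: (21/2)/1 = 21/2; row 2: (3/2)/2 = 3/4. Minimum is 3/4 at row 2 (s2 leaves); pivot element 2.
Divide row 2 by 2; eliminate column x1 from the other rows.
Second iteration: most negative z-row entry is -3/4 in column x2, so x2 enters.
Ratio test on column x2 — row 1: (39/4)/(3/4) = 13; row 2: (3/4)/(3/4) = 1. Minimum is 1 at row 2 (x1 leaves); pivot element 3/4.
Divide row 2 by 3/4; eliminate column x2 from the other rows.
After both pivots, the entry at constraint row 1, column RHS is 9.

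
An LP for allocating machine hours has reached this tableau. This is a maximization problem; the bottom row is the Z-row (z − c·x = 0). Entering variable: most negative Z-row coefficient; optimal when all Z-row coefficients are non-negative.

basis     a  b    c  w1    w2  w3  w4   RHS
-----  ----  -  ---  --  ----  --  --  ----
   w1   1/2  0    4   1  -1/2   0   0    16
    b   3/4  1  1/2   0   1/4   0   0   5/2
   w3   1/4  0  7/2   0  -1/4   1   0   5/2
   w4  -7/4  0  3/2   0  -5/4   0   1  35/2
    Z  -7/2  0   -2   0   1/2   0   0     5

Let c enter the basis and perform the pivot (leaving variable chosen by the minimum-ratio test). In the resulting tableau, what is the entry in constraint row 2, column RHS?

15/7

Ratio test on column c — row 1: 16/4 = 4; row 2: (5/2)/(1/2) = 5; row 3: (5/2)/(7/2) = 5/7; row 4: (35/2)/(3/2) = 35/3. Minimum is 5/7 at row 3 (w3 leaves); pivot element 7/2.
Divide row 3 by 7/2; eliminate column c from the other rows.
Row 2 update in column RHS: 5/2 − (1/2)·(5/7) = 15/7.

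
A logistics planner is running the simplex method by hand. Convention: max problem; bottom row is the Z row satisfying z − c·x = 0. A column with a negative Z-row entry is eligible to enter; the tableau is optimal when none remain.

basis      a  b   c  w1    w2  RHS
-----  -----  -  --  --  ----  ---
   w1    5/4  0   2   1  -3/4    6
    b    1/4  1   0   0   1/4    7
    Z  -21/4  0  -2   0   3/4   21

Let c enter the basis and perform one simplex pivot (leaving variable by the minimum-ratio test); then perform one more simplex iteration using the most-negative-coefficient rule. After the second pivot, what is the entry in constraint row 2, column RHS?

Ratio test on column c — row 1: 6/2 = 3; row 2: entry 0 ≤ 0. Minimum is 3 at row 1 (w1 leaves); pivot element 2.
Divide row 1 by 2; eliminate column c from the other rows.
Second iteration: most negative Z-row entry is -4 in column a, so a enters.
Ratio test on column a — row 1: 3/(5/8) = 24/5; row 2: 7/(1/4) = 28. Minimum is 24/5 at row 1 (c leaves); pivot element 5/8.
Divide row 1 by 5/8; eliminate column a from the other rows.
After both pivots, the entry at constraint row 2, column RHS is 29/5.

29/5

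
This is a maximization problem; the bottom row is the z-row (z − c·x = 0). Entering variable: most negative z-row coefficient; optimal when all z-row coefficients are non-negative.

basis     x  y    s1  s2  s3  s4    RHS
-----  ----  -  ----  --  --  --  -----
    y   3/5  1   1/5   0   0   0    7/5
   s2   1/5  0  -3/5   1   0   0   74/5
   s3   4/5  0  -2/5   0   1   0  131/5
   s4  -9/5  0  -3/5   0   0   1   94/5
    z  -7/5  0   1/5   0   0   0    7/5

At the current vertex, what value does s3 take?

131/5

s3 is basic (row 3); its value is the RHS of that row, 131/5.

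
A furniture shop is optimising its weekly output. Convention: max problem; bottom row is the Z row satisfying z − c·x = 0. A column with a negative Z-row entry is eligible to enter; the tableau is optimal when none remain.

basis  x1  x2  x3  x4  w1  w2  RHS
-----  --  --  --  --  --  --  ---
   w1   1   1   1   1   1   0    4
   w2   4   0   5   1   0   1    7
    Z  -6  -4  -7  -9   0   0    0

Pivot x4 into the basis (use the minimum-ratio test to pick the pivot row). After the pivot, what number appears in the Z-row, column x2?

Ratio test on column x4 — row 1: 4/1 = 4; row 2: 7/1 = 7. Minimum is 4 at row 1 (w1 leaves); pivot element 1.
Divide row 1 by 1; eliminate column x4 from the other rows.
Z-row update in column x2: -4 − (-9)·1 = 5.

5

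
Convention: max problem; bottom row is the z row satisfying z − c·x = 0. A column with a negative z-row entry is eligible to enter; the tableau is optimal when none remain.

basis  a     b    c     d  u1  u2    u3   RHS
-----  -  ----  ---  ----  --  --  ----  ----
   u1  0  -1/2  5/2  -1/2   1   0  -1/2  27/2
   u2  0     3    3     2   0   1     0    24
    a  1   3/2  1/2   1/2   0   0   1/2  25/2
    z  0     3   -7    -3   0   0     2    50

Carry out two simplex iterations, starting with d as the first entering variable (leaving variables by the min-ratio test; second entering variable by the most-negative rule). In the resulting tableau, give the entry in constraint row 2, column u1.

-6/13

Ratio test on column d — row 1: entry -1/2 ≤ 0; row 2: 24/2 = 12; row 3: (25/2)/(1/2) = 25. Minimum is 12 at row 2 (u2 leaves); pivot element 2.
Divide row 2 by 2; eliminate column d from the other rows.
Second iteration: most negative z-row entry is -5/2 in column c, so c enters.
Ratio test on column c — row 1: (39/2)/(13/4) = 6; row 2: 12/(3/2) = 8; row 3: entry -1/4 ≤ 0. Minimum is 6 at row 1 (u1 leaves); pivot element 13/4.
Divide row 1 by 13/4; eliminate column c from the other rows.
After both pivots, the entry at constraint row 2, column u1 is -6/13.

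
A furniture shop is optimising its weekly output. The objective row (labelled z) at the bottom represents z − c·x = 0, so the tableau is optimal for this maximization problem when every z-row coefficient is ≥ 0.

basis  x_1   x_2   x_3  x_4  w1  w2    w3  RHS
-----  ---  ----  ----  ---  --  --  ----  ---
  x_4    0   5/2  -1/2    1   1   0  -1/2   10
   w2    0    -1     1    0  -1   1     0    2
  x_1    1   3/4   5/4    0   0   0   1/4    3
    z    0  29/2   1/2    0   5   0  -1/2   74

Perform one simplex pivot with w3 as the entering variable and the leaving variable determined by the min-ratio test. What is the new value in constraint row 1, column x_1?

Ratio test on column w3 — row 1: entry -1/2 ≤ 0; row 2: entry 0 ≤ 0; row 3: 3/(1/4) = 12. Minimum is 12 at row 3 (x_1 leaves); pivot element 1/4.
Divide row 3 by 1/4; eliminate column w3 from the other rows.
Row 1 update in column x_1: 0 − (-1/2)·4 = 2.

2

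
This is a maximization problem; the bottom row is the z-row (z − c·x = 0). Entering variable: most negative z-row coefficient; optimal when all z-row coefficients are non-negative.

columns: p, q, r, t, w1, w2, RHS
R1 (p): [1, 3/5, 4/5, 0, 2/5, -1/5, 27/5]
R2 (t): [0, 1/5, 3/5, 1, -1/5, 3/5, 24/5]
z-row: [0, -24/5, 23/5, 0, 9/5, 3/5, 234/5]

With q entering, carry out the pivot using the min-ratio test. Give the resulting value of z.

Ratio test on column q — row 1: (27/5)/(3/5) = 9; row 2: (24/5)/(1/5) = 24. Minimum is 9 at row 1 (p leaves); pivot element 3/5.
Pivot on row 1; the z-row RHS becomes 234/5 − (-24/5)·9 = 90.

90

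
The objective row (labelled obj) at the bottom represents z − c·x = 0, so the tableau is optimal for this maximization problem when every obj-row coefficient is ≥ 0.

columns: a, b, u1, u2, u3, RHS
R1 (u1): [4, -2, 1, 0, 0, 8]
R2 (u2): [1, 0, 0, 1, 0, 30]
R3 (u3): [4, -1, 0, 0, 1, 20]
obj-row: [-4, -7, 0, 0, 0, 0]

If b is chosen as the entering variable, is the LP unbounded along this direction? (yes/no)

Every constraint-row entry in column b is ≤ 0, so increasing b is unbounded.

yes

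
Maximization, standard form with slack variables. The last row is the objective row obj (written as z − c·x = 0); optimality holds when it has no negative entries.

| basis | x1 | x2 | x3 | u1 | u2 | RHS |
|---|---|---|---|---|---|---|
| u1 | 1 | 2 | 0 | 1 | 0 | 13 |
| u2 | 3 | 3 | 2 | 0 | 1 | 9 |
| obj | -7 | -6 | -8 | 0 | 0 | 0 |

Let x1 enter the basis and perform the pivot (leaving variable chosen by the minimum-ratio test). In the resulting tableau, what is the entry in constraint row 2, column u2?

1/3

Ratio test on column x1 — row 1: 13/1 = 13; row 2: 9/3 = 3. Minimum is 3 at row 2 (u2 leaves); pivot element 3.
Divide row 2 by 3; eliminate column x1 from the other rows.
In the new row 2, the u2 entry is the old entry divided by the pivot: 1/3 = 1/3.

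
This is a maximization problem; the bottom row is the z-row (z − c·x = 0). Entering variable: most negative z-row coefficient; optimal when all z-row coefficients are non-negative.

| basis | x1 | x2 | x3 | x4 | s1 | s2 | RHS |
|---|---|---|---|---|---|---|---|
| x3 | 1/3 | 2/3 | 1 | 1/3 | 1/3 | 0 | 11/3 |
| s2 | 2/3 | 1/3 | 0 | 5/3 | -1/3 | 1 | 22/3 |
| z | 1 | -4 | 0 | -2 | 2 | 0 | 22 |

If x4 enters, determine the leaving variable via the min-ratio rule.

Column x4 entries and ratios — x3: (11/3)/(1/3) = 11; s2: (22/3)/(5/3) = 22/5.
Smallest ratio is 22/5 in the row of s2, so s2 leaves.

s2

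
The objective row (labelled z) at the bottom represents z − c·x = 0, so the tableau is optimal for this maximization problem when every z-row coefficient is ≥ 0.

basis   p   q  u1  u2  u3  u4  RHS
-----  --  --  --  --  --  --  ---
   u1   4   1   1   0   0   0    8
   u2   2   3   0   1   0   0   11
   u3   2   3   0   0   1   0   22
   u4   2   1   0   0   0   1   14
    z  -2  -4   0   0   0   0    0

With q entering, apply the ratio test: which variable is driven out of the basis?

u2

Column q entries and ratios — u1: 8/1 = 8; u2: 11/3 = 11/3; u3: 22/3 = 22/3; u4: 14/1 = 14.
Smallest ratio is 11/3 in the row of u2, so u2 leaves.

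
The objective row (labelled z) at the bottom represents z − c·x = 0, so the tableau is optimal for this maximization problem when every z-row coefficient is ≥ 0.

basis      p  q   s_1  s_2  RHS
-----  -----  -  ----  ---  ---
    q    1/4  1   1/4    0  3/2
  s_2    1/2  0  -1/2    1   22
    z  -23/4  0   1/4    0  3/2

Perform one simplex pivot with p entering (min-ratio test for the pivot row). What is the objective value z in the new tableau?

36

Ratio test on column p — row 1: (3/2)/(1/4) = 6; row 2: 22/(1/2) = 44. Minimum is 6 at row 1 (q leaves); pivot element 1/4.
Pivot on row 1; the z-row RHS becomes 3/2 − (-23/4)·6 = 36.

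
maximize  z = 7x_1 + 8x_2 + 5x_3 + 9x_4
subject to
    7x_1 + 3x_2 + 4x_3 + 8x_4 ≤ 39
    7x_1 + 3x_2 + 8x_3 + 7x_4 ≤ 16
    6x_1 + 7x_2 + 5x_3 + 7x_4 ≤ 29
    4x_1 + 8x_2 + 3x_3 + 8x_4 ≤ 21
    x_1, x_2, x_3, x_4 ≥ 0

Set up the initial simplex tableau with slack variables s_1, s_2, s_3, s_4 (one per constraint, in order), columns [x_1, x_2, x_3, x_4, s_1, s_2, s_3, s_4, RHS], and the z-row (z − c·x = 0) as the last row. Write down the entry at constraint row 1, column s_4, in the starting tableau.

0

Slack s_4 belongs to constraint 4; its column is the unit vector e_4, so the entry in row 1 is 0.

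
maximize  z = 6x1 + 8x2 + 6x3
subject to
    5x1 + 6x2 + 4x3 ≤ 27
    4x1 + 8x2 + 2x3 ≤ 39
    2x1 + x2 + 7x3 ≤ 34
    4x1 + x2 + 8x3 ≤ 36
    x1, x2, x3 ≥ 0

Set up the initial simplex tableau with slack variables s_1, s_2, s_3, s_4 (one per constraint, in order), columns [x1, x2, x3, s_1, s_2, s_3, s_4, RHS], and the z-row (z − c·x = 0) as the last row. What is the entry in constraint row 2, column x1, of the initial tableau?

4

Constraint 2 has coefficient 4 on x1.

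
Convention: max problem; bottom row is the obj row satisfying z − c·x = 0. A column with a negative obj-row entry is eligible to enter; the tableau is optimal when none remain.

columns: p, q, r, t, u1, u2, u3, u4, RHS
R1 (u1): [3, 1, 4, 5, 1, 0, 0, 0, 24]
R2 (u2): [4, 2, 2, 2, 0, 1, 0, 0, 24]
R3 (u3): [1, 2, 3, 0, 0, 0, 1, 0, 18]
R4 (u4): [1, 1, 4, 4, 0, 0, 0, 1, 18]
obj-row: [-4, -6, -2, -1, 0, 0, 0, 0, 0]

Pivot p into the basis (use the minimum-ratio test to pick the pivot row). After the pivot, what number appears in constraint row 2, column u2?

Ratio test on column p — row 1: 24/3 = 8; row 2: 24/4 = 6; row 3: 18/1 = 18; row 4: 18/1 = 18. Minimum is 6 at row 2 (u2 leaves); pivot element 4.
Divide row 2 by 4; eliminate column p from the other rows.
In the new row 2, the u2 entry is the old entry divided by the pivot: 1/4 = 1/4.

1/4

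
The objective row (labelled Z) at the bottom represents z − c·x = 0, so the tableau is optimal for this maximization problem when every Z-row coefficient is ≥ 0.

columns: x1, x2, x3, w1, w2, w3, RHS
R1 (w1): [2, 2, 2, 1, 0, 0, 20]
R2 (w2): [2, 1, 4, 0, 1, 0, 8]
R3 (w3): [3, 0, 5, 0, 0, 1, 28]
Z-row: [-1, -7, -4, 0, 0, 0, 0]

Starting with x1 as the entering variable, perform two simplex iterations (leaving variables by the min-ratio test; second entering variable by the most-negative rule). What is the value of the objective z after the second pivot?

Ratio test on column x1 — row 1: 20/2 = 10; row 2: 8/2 = 4; row 3: 28/3 = 28/3. Minimum is 4 at row 2 (w2 leaves); pivot element 2.
Pivot on row 2; the Z-row RHS becomes 0 − (-1)·4 = 4.
Next entering variable (most negative Z-row entry -13/2): x2.
Ratio test on column x2 — row 1: 12/1 = 12; row 2: 4/(1/2) = 8; row 3: entry -3/2 ≤ 0. Minimum is 8 at row 2 (x1 leaves); pivot element 1/2.
After the second pivot the Z-row RHS is 4 − (-13/2)·8 = 56.

56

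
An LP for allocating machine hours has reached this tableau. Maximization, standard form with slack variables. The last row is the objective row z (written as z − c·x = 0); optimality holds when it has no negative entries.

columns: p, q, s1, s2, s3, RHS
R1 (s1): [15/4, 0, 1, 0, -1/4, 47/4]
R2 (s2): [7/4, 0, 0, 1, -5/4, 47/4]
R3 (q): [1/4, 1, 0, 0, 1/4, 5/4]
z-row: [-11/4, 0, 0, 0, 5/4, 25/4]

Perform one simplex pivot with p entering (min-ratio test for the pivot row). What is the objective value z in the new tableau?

Ratio test on column p — row 1: (47/4)/(15/4) = 47/15; row 2: (47/4)/(7/4) = 47/7; row 3: (5/4)/(1/4) = 5. Minimum is 47/15 at row 1 (s1 leaves); pivot element 15/4.
Pivot on row 1; the z-row RHS becomes 25/4 − (-11/4)·(47/15) = 223/15.

223/15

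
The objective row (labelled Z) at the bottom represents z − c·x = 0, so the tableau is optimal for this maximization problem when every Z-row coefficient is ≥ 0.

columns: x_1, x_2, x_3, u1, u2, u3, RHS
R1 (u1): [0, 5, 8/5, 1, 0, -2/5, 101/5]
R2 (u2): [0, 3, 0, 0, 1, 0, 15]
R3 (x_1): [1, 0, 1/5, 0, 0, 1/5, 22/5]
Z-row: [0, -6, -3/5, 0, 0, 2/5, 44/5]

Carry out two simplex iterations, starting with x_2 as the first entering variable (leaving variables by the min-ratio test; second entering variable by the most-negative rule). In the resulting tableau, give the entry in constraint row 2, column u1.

-5/2

Ratio test on column x_2 — row 1: (101/5)/5 = 101/25; row 2: 15/3 = 5; row 3: entry 0 ≤ 0. Minimum is 101/25 at row 1 (u1 leaves); pivot element 5.
Divide row 1 by 5; eliminate column x_2 from the other rows.
Second iteration: most negative Z-row entry is -2/25 in column u3, so u3 enters.
Ratio test on column u3 — row 1: entry -2/25 ≤ 0; row 2: (72/25)/(6/25) = 12; row 3: (22/5)/(1/5) = 22. Minimum is 12 at row 2 (u2 leaves); pivot element 6/25.
Divide row 2 by 6/25; eliminate column u3 from the other rows.
After both pivots, the entry at constraint row 2, column u1 is -5/2.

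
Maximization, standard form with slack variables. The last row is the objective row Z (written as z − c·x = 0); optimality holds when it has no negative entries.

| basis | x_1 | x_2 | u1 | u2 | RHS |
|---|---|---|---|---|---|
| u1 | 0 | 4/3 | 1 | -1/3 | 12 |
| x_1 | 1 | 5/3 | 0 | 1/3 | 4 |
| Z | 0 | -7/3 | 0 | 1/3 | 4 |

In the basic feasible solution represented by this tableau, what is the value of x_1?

x_1 is basic (row 2); its value is the RHS of that row, 4.

4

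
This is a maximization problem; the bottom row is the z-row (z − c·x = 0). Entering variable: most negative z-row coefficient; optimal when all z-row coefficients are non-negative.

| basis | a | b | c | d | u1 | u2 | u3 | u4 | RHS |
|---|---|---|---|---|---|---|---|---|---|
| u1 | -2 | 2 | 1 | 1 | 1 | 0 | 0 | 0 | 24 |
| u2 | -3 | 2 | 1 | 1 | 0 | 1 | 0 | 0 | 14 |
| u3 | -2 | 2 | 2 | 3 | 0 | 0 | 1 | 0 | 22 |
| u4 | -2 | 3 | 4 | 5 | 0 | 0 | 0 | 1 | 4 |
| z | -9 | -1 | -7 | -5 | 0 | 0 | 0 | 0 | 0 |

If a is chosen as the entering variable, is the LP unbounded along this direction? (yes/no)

yes

Every constraint-row entry in column a is ≤ 0, so increasing a is unbounded.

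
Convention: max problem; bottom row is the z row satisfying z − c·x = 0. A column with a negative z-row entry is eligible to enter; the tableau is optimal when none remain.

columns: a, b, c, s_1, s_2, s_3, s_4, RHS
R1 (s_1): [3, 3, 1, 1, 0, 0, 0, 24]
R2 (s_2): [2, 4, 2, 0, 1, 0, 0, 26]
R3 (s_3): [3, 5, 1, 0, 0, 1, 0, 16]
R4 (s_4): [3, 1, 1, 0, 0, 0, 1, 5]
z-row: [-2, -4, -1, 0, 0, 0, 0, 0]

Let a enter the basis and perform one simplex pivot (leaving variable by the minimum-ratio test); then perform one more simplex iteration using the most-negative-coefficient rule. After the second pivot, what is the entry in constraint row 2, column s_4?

1/6

Ratio test on column a — row 1: 24/3 = 8; row 2: 26/2 = 13; row 3: 16/3 = 16/3; row 4: 5/3 = 5/3. Minimum is 5/3 at row 4 (s_4 leaves); pivot element 3.
Divide row 4 by 3; eliminate column a from the other rows.
Second iteration: most negative z-row entry is -10/3 in column b, so b enters.
Ratio test on column b — row 1: 19/2 = 19/2; row 2: (68/3)/(10/3) = 34/5; row 3: 11/4 = 11/4; row 4: (5/3)/(1/3) = 5. Minimum is 11/4 at row 3 (s_3 leaves); pivot element 4.
Divide row 3 by 4; eliminate column b from the other rows.
After both pivots, the entry at constraint row 2, column s_4 is 1/6.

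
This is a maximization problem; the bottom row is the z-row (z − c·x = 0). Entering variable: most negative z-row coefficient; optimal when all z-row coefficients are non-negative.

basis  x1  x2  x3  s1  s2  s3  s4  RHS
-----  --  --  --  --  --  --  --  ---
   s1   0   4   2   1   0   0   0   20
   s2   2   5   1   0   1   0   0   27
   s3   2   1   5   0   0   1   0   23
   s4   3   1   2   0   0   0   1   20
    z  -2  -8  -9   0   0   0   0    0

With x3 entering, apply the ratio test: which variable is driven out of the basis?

s3

Column x3 entries and ratios — s1: 20/2 = 10; s2: 27/1 = 27; s3: 23/5 = 23/5; s4: 20/2 = 10.
Smallest ratio is 23/5 in the row of s3, so s3 leaves.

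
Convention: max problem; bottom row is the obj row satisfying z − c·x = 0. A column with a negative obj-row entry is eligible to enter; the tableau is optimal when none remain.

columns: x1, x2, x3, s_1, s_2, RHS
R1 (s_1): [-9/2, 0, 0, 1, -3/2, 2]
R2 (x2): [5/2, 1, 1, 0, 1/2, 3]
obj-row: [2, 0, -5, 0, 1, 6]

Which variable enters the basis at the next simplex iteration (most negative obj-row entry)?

Negative obj-row entries: x3: -5.
The most negative is -5 in column x3, so x3 enters.

x3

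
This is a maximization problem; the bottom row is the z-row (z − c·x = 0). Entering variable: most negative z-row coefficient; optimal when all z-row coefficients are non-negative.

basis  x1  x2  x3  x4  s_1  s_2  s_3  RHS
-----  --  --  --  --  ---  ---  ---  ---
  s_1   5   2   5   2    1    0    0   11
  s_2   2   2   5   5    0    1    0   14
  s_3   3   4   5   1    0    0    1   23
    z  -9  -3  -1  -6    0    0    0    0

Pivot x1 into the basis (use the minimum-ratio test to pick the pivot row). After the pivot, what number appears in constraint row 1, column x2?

2/5

Ratio test on column x1 — row 1: 11/5 = 11/5; row 2: 14/2 = 7; row 3: 23/3 = 23/3. Minimum is 11/5 at row 1 (s_1 leaves); pivot element 5.
Divide row 1 by 5; eliminate column x1 from the other rows.
In the new row 1, the x2 entry is the old entry divided by the pivot: 2/5 = 2/5.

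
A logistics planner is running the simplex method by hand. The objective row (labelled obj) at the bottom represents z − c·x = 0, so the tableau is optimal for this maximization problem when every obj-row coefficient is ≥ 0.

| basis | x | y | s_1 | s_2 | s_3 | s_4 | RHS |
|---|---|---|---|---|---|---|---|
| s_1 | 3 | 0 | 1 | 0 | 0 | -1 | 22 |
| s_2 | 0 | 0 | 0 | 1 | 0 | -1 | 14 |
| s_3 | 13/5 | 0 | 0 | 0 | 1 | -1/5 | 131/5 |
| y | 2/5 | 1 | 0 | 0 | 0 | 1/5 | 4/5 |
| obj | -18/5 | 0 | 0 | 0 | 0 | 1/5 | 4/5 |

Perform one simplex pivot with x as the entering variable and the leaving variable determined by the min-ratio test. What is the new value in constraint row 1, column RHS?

Ratio test on column x — row 1: 22/3 = 22/3; row 2: entry 0 ≤ 0; row 3: (131/5)/(13/5) = 131/13; row 4: (4/5)/(2/5) = 2. Minimum is 2 at row 4 (y leaves); pivot element 2/5.
Divide row 4 by 2/5; eliminate column x from the other rows.
Row 1 update in column RHS: 22 − 3·2 = 16.

16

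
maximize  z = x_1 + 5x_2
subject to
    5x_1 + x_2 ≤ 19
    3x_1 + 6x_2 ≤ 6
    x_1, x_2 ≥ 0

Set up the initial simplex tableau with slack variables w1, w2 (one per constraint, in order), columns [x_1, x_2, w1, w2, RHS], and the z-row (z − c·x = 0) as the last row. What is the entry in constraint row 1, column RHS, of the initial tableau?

The RHS of constraint 1 is b_1 = 19.

19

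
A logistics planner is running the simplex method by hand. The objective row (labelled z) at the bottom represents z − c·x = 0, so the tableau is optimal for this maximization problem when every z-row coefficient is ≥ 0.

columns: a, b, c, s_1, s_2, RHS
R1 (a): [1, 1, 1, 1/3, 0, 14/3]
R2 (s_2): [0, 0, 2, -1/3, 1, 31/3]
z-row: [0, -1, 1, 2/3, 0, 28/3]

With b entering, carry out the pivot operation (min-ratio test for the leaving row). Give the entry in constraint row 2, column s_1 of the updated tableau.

Ratio test on column b — row 1: (14/3)/1 = 14/3; row 2: entry 0 ≤ 0. Minimum is 14/3 at row 1 (a leaves); pivot element 1.
Divide row 1 by 1; eliminate column b from the other rows.
Row 2 update in column s_1: -1/3 − 0·(1/3) = -1/3.

-1/3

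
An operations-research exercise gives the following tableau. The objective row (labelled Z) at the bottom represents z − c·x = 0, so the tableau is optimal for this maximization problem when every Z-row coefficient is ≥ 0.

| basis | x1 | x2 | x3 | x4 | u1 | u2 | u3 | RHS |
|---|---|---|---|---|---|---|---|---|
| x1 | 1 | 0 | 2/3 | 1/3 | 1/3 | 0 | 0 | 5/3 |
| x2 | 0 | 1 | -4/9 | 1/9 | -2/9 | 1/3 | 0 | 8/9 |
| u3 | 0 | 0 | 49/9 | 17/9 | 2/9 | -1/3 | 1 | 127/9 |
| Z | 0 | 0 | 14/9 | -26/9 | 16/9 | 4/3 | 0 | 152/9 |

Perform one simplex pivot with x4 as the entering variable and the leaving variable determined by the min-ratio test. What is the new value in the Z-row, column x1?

Ratio test on column x4 — row 1: (5/3)/(1/3) = 5; row 2: (8/9)/(1/9) = 8; row 3: (127/9)/(17/9) = 127/17. Minimum is 5 at row 1 (x1 leaves); pivot element 1/3.
Divide row 1 by 1/3; eliminate column x4 from the other rows.
Z-row update in column x1: 0 − (-26/9)·3 = 26/3.

26/3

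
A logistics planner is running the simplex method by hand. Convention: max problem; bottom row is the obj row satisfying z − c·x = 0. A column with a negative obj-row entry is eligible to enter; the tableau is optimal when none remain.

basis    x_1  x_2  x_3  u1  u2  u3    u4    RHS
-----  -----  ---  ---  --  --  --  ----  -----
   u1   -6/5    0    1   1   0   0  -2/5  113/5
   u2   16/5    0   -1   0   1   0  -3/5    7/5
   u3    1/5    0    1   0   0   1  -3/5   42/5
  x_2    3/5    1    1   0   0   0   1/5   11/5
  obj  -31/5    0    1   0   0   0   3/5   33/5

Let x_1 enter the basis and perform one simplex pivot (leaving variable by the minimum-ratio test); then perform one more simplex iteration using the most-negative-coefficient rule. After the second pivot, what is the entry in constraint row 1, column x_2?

-10/19

Ratio test on column x_1 — row 1: entry -6/5 ≤ 0; row 2: (7/5)/(16/5) = 7/16; row 3: (42/5)/(1/5) = 42; row 4: (11/5)/(3/5) = 11/3. Minimum is 7/16 at row 2 (u2 leaves); pivot element 16/5.
Divide row 2 by 16/5; eliminate column x_1 from the other rows.
Second iteration: most negative obj-row entry is -15/16 in column x_3, so x_3 enters.
Ratio test on column x_3 — row 1: (185/8)/(5/8) = 37; row 2: entry -5/16 ≤ 0; row 3: (133/16)/(17/16) = 133/17; row 4: (31/16)/(19/16) = 31/19. Minimum is 31/19 at row 4 (x_2 leaves); pivot element 19/16.
Divide row 4 by 19/16; eliminate column x_3 from the other rows.
After both pivots, the entry at constraint row 1, column x_2 is -10/19.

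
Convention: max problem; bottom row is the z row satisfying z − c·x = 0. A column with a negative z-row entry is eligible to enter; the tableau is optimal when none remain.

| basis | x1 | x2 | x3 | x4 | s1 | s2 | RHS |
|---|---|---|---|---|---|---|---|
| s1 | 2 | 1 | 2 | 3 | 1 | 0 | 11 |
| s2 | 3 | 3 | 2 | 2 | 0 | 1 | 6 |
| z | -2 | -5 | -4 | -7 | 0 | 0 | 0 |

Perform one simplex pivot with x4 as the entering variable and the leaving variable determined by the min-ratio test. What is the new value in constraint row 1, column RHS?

Ratio test on column x4 — row 1: 11/3 = 11/3; row 2: 6/2 = 3. Minimum is 3 at row 2 (s2 leaves); pivot element 2.
Divide row 2 by 2; eliminate column x4 from the other rows.
Row 1 update in column RHS: 11 − 3·3 = 2.

2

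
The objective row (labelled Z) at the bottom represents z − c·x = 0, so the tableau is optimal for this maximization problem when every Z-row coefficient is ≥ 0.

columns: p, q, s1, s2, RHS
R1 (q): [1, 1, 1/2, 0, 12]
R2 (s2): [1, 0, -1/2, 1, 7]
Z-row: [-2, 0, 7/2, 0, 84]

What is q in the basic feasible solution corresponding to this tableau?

12

q is basic (row 1); its value is the RHS of that row, 12.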